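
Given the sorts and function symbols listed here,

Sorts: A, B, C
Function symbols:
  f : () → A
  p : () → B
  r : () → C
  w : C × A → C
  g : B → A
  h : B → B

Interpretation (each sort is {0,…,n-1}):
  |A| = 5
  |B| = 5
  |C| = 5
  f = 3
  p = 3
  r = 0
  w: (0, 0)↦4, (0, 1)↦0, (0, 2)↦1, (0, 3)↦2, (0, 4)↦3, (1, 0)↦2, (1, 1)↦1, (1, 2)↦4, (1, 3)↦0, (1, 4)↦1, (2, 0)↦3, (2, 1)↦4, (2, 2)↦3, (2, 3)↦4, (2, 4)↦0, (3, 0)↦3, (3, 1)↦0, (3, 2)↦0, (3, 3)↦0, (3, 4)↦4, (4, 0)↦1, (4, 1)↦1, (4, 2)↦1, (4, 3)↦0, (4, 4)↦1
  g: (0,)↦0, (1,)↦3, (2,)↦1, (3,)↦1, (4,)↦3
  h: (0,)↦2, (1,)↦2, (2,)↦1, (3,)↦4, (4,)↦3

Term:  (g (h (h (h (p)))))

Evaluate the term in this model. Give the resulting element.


  p = 3
  (h (p)) = h(3,) = 4
  (h (h (p))) = h(4,) = 3
  (h (h (h (p)))) = h(3,) = 4
  (g (h (h (h (p))))) = g(4,) = 3

value = 3


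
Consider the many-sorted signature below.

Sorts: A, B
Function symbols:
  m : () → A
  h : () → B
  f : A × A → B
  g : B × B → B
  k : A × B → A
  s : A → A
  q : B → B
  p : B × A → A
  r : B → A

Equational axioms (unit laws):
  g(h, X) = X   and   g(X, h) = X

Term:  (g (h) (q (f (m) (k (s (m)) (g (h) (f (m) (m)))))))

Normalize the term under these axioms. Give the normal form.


normal form = (q (f (m) (k (s (m)) (f (m) (m)))))

1. (g (h) (q (f (m) (k (s (m)) (g (h) (f (m) (m)))))))  →  (q (f (m) (k (s (m)) (g (h) (f (m) (m))))))
2. (q (f (m) (k (s (m)) (g (h) (f (m) (m))))))  →  (q (f (m) (k (s (m)) (f (m) (m)))))


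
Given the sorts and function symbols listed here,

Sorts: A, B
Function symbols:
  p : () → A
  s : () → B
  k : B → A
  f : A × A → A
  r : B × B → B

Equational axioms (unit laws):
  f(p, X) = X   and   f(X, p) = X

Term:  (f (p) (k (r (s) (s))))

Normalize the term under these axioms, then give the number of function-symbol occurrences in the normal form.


1. (f (p) (k (r (s) (s))))  →  (k (r (s) (s)))
normal form: (k (r (s) (s)))

size = 4


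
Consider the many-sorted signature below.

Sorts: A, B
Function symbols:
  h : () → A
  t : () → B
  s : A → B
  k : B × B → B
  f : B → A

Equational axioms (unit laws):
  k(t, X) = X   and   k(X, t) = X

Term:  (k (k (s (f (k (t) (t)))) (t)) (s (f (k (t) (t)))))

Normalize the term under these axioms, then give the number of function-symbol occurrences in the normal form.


size = 7

1. (k (k (s (f (k (t) (t)))) (t)) (s (f (k (t) (t)))))  →  (k (s (f (k (t) (t)))) (s (f (k (t) (t)))))
2. (k (s (f (k (t) (t)))) (s (f (k (t) (t)))))  →  (k (s (f (t))) (s (f (k (t) (t)))))
3. (k (s (f (t))) (s (f (k (t) (t)))))  →  (k (s (f (t))) (s (f (t))))
normal form: (k (s (f (t))) (s (f (t))))


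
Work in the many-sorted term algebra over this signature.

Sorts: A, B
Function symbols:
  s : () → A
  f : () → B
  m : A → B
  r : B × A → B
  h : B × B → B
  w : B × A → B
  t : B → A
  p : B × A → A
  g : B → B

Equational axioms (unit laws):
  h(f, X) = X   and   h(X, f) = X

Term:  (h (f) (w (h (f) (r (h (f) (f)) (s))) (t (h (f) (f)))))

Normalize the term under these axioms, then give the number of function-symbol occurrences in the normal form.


1. (h (f) (w (h (f) (r (h (f) (f)) (s))) (t (h (f) (f)))))  →  (w (h (f) (r (h (f) (f)) (s))) (t (h (f) (f))))
2. (w (h (f) (r (h (f) (f)) (s))) (t (h (f) (f))))  →  (w (r (h (f) (f)) (s)) (t (h (f) (f))))
3. (w (r (h (f) (f)) (s)) (t (h (f) (f))))  →  (w (r (f) (s)) (t (h (f) (f))))
4. (w (r (f) (s)) (t (h (f) (f))))  →  (w (r (f) (s)) (t (f)))
normal form: (w (r (f) (s)) (t (f)))

size = 6


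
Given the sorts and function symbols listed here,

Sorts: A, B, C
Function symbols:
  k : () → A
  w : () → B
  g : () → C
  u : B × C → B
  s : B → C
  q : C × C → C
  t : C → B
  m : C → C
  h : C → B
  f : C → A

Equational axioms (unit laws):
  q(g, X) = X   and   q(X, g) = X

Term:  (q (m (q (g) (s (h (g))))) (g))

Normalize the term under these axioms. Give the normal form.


1. (q (m (q (g) (s (h (g))))) (g))  →  (m (q (g) (s (h (g)))))
2. (m (q (g) (s (h (g)))))  →  (m (s (h (g))))

normal form = (m (s (h (g))))


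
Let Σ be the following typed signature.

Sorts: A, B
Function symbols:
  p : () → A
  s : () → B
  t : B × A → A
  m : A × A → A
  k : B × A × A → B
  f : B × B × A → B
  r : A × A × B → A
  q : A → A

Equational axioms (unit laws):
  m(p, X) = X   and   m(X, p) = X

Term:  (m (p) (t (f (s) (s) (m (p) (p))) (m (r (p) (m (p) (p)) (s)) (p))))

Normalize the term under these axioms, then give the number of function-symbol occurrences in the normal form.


size = 9

1. (m (p) (t (f (s) (s) (m (p) (p))) (m (r (p) (m (p) (p)) (s)) (p))))  →  (t (f (s) (s) (m (p) (p))) (m (r (p) (m (p) (p)) (s)) (p)))
2. (t (f (s) (s) (m (p) (p))) (m (r (p) (m (p) (p)) (s)) (p)))  →  (t (f (s) (s) (p)) (m (r (p) (m (p) (p)) (s)) (p)))
3. (t (f (s) (s) (p)) (m (r (p) (m (p) (p)) (s)) (p)))  →  (t (f (s) (s) (p)) (r (p) (m (p) (p)) (s)))
4. (t (f (s) (s) (p)) (r (p) (m (p) (p)) (s)))  →  (t (f (s) (s) (p)) (r (p) (p) (s)))
normal form: (t (f (s) (s) (p)) (r (p) (p) (s)))


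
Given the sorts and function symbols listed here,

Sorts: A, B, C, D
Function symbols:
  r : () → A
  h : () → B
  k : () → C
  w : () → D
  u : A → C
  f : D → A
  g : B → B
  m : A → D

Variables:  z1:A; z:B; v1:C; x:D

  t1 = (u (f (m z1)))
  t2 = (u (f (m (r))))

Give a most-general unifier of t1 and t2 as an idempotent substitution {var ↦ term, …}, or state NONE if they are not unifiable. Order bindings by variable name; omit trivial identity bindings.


{z1 ↦ (r)}


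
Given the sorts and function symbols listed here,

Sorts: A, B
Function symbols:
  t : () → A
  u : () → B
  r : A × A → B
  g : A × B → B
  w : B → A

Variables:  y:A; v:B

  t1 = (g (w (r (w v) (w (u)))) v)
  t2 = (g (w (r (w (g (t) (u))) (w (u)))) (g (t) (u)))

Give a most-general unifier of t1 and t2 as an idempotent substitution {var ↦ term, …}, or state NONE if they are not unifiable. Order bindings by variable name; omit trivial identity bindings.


{v ↦ (g (t) (u))}


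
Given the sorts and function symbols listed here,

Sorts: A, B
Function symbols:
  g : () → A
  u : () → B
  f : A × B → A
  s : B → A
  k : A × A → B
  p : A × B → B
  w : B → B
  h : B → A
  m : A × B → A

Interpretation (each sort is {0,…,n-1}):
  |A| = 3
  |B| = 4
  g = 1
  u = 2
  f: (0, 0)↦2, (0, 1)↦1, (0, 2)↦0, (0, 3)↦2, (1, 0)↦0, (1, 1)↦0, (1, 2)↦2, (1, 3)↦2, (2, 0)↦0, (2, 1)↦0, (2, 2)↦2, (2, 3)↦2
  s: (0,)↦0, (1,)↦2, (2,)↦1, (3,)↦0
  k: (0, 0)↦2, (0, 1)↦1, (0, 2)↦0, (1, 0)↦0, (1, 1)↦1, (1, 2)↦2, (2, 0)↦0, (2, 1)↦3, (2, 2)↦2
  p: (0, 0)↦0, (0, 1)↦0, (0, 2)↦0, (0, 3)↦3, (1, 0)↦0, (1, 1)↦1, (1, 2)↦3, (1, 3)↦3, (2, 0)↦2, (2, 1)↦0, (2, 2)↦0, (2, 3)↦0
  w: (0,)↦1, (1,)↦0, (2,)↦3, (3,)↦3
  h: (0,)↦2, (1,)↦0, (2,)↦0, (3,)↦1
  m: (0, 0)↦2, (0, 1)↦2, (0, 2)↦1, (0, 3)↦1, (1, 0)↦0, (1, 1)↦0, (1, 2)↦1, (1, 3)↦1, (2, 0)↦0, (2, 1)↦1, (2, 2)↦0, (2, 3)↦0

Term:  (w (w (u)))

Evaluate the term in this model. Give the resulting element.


  u = 2
  (w (u)) = w(2,) = 3
  (w (w (u))) = w(3,) = 3

value = 3


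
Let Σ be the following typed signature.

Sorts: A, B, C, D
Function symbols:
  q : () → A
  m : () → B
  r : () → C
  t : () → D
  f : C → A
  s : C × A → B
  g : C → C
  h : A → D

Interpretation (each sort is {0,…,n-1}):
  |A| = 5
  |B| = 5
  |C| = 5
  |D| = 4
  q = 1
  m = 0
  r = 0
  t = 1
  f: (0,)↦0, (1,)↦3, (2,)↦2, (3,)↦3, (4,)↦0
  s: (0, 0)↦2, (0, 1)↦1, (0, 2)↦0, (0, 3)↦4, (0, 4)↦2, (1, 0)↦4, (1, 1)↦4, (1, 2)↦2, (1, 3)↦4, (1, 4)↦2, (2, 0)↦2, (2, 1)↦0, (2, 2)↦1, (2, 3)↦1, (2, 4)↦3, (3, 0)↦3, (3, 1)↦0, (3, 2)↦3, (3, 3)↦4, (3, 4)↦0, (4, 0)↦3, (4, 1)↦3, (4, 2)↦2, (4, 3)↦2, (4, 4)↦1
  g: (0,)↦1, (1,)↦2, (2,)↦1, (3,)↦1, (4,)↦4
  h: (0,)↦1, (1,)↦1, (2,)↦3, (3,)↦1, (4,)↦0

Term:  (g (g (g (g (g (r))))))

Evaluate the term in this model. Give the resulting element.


  r = 0
  (g (r)) = g(0,) = 1
  (g (g (r))) = g(1,) = 2
  (g (g (g (r)))) = g(2,) = 1
  (g (g (g (g (r))))) = g(1,) = 2
  (g (g (g (g (g (r)))))) = g(2,) = 1

value = 1


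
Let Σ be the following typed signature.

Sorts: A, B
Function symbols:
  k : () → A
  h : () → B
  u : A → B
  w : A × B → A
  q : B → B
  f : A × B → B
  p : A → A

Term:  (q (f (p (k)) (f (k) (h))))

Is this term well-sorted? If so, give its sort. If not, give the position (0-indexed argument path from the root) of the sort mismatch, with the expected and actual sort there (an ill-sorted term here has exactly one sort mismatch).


well-sorted; sort = B

      (k) : A
    (p (k)) : A
      (k) : A
      (h) : B
    (f (k) (h)) : B
  (f (p (k)) (f (k) (h))) : B
(q (f (p (k)) (f (k) (h)))) : B


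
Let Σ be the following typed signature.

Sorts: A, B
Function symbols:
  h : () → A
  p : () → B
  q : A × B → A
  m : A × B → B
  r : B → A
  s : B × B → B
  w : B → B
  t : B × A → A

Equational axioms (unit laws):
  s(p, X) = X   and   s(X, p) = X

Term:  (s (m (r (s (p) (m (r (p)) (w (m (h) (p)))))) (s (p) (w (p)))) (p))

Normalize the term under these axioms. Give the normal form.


normal form = (m (r (m (r (p)) (w (m (h) (p))))) (w (p)))

1. (s (m (r (s (p) (m (r (p)) (w (m (h) (p)))))) (s (p) (w (p)))) (p))  →  (m (r (s (p) (m (r (p)) (w (m (h) (p)))))) (s (p) (w (p))))
2. (m (r (s (p) (m (r (p)) (w (m (h) (p)))))) (s (p) (w (p))))  →  (m (r (m (r (p)) (w (m (h) (p))))) (s (p) (w (p))))
3. (m (r (m (r (p)) (w (m (h) (p))))) (s (p) (w (p))))  →  (m (r (m (r (p)) (w (m (h) (p))))) (w (p)))


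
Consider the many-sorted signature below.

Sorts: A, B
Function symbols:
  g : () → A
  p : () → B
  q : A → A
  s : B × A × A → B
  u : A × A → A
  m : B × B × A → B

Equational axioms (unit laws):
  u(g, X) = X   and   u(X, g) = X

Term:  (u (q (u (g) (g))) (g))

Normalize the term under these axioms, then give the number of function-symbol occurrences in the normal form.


size = 2

1. (u (q (u (g) (g))) (g))  →  (q (u (g) (g)))
2. (q (u (g) (g)))  →  (q (g))
normal form: (q (g))


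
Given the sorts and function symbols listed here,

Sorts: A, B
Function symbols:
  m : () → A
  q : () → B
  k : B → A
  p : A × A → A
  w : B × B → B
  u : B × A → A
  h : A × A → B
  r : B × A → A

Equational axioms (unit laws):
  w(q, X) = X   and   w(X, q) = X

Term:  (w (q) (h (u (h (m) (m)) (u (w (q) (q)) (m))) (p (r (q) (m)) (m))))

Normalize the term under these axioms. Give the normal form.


1. (w (q) (h (u (h (m) (m)) (u (w (q) (q)) (m))) (p (r (q) (m)) (m))))  →  (h (u (h (m) (m)) (u (w (q) (q)) (m))) (p (r (q) (m)) (m)))
2. (h (u (h (m) (m)) (u (w (q) (q)) (m))) (p (r (q) (m)) (m)))  →  (h (u (h (m) (m)) (u (q) (m))) (p (r (q) (m)) (m)))

normal form = (h (u (h (m) (m)) (u (q) (m))) (p (r (q) (m)) (m)))


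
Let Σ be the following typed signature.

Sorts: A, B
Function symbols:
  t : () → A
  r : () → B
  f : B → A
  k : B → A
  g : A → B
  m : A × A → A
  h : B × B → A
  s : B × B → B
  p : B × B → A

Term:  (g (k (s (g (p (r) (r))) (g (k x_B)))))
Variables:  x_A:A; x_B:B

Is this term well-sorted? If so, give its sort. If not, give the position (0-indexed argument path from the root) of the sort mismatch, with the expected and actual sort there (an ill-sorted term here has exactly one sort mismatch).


well-sorted; sort = B

          (r) : B
          (r) : B
        (p (r) (r)) : A
      (g (p (r) (r))) : B
          x_B : B
        (k x_B) : A
      (g (k x_B)) : B
    (s (g (p (r) (r))) (g (k x_B))) : B
  (k (s (g (p (r) (r))) (g (k x_B)))) : A
(g (k (s (g (p (r) (r))) (g (k x_B))))) : B


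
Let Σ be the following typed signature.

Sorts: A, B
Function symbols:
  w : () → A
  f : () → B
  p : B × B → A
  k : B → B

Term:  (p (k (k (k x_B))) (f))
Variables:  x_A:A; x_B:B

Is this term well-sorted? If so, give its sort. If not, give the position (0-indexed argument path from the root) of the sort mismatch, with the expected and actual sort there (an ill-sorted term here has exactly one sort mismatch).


        x_B : B
      (k x_B) : B
    (k (k x_B)) : B
  (k (k (k x_B))) : B
  (f) : B
(p (k (k (k x_B))) (f)) : A

well-sorted; sort = A


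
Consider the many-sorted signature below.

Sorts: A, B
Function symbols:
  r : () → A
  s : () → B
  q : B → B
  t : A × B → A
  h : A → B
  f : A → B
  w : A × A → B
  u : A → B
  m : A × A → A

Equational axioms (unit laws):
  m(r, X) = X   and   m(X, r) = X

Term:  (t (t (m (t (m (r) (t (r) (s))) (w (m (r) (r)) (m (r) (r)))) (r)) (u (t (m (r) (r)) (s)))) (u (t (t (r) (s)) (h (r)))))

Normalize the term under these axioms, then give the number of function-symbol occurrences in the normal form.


size = 20

1. (t (t (m (t (m (r) (t (r) (s))) (w (m (r) (r)) (m (r) (r)))) (r)) (u (t (m (r) (r)) (s)))) (u (t (t (r) (s)) (h (r)))))  →  (t (t (t (m (r) (t (r) (s))) (w (m (r) (r)) (m (r) (r)))) (u (t (m (r) (r)) (s)))) (u (t (t (r) (s)) (h (r)))))
2. (t (t (t (m (r) (t (r) (s))) (w (m (r) (r)) (m (r) (r)))) (u (t (m (r) (r)) (s)))) (u (t (t (r) (s)) (h (r)))))  →  (t (t (t (t (r) (s)) (w (m (r) (r)) (m (r) (r)))) (u (t (m (r) (r)) (s)))) (u (t (t (r) (s)) (h (r)))))
3. (t (t (t (t (r) (s)) (w (m (r) (r)) (m (r) (r)))) (u (t (m (r) (r)) (s)))) (u (t (t (r) (s)) (h (r)))))  →  (t (t (t (t (r) (s)) (w (r) (m (r) (r)))) (u (t (m (r) (r)) (s)))) (u (t (t (r) (s)) (h (r)))))
4. (t (t (t (t (r) (s)) (w (r) (m (r) (r)))) (u (t (m (r) (r)) (s)))) (u (t (t (r) (s)) (h (r)))))  →  (t (t (t (t (r) (s)) (w (r) (r))) (u (t (m (r) (r)) (s)))) (u (t (t (r) (s)) (h (r)))))
5. (t (t (t (t (r) (s)) (w (r) (r))) (u (t (m (r) (r)) (s)))) (u (t (t (r) (s)) (h (r)))))  →  (t (t (t (t (r) (s)) (w (r) (r))) (u (t (r) (s)))) (u (t (t (r) (s)) (h (r)))))
normal form: (t (t (t (t (r) (s)) (w (r) (r))) (u (t (r) (s)))) (u (t (t (r) (s)) (h (r)))))


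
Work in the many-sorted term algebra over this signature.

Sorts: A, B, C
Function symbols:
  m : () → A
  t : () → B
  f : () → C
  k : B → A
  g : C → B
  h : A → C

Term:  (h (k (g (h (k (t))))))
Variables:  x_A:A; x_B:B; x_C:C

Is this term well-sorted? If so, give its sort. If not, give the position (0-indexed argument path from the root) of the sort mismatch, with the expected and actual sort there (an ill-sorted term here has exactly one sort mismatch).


well-sorted; sort = C

          (t) : B
        (k (t)) : A
      (h (k (t))) : C
    (g (h (k (t)))) : B
  (k (g (h (k (t))))) : A
(h (k (g (h (k (t)))))) : C


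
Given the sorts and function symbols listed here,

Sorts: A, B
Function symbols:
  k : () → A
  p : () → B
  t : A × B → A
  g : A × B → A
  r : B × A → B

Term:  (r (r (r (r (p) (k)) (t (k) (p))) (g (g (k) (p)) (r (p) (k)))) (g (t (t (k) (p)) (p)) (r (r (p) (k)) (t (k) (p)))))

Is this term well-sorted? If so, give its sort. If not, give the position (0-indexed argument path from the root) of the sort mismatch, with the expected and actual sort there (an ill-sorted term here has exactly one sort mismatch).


        (p) : B
        (k) : A
      (r (p) (k)) : B
        (k) : A
        (p) : B
      (t (k) (p)) : A
    (r (r (p) (k)) (t (k) (p))) : B
        (k) : A
        (p) : B
      (g (k) (p)) : A
        (p) : B
        (k) : A
      (r (p) (k)) : B
    (g (g (k) (p)) (r (p) (k))) : A
  (r (r (r (p) (k)) (t (k) (p))) (g (g (k) (p)) (r (p) (k)))) : B
        (k) : A
        (p) : B
      (t (k) (p)) : A
      (p) : B
    (t (t (k) (p)) (p)) : A
        (p) : B
        (k) : A
      (r (p) (k)) : B
        (k) : A
        (p) : B
      (t (k) (p)) : A
    (r (r (p) (k)) (t (k) (p))) : B
  (g (t (t (k) (p)) (p)) (r (r (p) (k)) (t (k) (p)))) : A
(r (r (r (r (p) (k)) (t (k) (p))) (g (g (k) (p)) (r (p) (k)))) (g (t (t (k) (p)) (p)) (r (r (p) (k)) (t (k) (p))))) : B

well-sorted; sort = B


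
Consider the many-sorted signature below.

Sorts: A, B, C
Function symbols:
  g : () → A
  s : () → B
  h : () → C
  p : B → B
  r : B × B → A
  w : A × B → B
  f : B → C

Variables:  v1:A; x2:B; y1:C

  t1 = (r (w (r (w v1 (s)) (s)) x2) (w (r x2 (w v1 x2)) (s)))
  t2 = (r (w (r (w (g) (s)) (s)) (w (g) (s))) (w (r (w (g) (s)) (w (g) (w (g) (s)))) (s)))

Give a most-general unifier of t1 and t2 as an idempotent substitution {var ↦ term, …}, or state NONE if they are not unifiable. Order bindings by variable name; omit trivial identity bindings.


{v1 ↦ (g), x2 ↦ (w (g) (s))}


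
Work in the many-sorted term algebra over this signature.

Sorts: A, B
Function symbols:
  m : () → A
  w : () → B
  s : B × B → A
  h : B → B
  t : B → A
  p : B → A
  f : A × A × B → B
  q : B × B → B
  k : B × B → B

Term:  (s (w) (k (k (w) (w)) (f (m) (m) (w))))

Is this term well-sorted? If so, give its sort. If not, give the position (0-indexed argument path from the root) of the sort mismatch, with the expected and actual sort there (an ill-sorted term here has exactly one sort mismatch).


  (w) : B
      (w) : B
      (w) : B
    (k (w) (w)) : B
      (m) : A
      (m) : A
      (w) : B
    (f (m) (m) (w)) : B
  (k (k (w) (w)) (f (m) (m) (w))) : B
(s (w) (k (k (w) (w)) (f (m) (m) (w)))) : A

well-sorted; sort = A


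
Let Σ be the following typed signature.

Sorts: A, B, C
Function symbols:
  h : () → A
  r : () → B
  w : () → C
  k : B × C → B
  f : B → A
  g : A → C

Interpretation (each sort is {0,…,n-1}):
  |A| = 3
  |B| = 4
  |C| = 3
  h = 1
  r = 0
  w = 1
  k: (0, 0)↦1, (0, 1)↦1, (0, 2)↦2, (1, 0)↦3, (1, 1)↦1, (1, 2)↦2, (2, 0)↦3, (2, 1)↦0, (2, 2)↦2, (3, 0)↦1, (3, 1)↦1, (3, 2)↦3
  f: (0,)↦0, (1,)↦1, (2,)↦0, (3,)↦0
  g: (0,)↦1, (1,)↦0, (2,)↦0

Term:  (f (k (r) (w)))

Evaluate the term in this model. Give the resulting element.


  r = 0
  w = 1
  (k (r) (w)) = k(0, 1) = 1
  (f (k (r) (w))) = f(1,) = 1

value = 1


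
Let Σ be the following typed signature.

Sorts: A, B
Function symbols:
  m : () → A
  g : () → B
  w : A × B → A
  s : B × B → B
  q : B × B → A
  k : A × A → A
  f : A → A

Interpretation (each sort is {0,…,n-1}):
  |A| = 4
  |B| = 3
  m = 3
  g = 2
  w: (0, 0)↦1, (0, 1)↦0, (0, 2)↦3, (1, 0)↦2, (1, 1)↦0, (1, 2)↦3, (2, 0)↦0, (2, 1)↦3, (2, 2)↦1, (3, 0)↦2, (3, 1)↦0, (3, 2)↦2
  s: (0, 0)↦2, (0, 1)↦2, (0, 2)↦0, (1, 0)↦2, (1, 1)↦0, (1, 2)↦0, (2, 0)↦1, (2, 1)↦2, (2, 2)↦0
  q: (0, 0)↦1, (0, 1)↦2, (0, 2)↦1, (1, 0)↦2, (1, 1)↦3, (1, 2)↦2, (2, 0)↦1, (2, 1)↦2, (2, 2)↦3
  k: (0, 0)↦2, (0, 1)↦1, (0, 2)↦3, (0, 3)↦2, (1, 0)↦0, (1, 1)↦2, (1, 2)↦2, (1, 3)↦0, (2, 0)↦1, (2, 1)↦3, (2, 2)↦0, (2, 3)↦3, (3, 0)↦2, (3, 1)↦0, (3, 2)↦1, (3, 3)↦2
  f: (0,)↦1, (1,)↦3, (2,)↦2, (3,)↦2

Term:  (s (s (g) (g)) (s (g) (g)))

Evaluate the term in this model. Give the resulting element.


value = 2

  g = 2
  g = 2
  (s (g) (g)) = s(2, 2) = 0
  g = 2
  g = 2
  (s (g) (g)) = s(2, 2) = 0
  (s (s (g) (g)) (s (g) (g))) = s(0, 0) = 2


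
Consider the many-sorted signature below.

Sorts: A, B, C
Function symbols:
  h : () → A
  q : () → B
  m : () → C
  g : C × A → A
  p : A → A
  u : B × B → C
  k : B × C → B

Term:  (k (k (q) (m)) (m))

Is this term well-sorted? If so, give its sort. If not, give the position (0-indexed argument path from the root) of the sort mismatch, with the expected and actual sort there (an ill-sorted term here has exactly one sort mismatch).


    (q) : B
    (m) : C
  (k (q) (m)) : B
  (m) : C
(k (k (q) (m)) (m)) : B

well-sorted; sort = B


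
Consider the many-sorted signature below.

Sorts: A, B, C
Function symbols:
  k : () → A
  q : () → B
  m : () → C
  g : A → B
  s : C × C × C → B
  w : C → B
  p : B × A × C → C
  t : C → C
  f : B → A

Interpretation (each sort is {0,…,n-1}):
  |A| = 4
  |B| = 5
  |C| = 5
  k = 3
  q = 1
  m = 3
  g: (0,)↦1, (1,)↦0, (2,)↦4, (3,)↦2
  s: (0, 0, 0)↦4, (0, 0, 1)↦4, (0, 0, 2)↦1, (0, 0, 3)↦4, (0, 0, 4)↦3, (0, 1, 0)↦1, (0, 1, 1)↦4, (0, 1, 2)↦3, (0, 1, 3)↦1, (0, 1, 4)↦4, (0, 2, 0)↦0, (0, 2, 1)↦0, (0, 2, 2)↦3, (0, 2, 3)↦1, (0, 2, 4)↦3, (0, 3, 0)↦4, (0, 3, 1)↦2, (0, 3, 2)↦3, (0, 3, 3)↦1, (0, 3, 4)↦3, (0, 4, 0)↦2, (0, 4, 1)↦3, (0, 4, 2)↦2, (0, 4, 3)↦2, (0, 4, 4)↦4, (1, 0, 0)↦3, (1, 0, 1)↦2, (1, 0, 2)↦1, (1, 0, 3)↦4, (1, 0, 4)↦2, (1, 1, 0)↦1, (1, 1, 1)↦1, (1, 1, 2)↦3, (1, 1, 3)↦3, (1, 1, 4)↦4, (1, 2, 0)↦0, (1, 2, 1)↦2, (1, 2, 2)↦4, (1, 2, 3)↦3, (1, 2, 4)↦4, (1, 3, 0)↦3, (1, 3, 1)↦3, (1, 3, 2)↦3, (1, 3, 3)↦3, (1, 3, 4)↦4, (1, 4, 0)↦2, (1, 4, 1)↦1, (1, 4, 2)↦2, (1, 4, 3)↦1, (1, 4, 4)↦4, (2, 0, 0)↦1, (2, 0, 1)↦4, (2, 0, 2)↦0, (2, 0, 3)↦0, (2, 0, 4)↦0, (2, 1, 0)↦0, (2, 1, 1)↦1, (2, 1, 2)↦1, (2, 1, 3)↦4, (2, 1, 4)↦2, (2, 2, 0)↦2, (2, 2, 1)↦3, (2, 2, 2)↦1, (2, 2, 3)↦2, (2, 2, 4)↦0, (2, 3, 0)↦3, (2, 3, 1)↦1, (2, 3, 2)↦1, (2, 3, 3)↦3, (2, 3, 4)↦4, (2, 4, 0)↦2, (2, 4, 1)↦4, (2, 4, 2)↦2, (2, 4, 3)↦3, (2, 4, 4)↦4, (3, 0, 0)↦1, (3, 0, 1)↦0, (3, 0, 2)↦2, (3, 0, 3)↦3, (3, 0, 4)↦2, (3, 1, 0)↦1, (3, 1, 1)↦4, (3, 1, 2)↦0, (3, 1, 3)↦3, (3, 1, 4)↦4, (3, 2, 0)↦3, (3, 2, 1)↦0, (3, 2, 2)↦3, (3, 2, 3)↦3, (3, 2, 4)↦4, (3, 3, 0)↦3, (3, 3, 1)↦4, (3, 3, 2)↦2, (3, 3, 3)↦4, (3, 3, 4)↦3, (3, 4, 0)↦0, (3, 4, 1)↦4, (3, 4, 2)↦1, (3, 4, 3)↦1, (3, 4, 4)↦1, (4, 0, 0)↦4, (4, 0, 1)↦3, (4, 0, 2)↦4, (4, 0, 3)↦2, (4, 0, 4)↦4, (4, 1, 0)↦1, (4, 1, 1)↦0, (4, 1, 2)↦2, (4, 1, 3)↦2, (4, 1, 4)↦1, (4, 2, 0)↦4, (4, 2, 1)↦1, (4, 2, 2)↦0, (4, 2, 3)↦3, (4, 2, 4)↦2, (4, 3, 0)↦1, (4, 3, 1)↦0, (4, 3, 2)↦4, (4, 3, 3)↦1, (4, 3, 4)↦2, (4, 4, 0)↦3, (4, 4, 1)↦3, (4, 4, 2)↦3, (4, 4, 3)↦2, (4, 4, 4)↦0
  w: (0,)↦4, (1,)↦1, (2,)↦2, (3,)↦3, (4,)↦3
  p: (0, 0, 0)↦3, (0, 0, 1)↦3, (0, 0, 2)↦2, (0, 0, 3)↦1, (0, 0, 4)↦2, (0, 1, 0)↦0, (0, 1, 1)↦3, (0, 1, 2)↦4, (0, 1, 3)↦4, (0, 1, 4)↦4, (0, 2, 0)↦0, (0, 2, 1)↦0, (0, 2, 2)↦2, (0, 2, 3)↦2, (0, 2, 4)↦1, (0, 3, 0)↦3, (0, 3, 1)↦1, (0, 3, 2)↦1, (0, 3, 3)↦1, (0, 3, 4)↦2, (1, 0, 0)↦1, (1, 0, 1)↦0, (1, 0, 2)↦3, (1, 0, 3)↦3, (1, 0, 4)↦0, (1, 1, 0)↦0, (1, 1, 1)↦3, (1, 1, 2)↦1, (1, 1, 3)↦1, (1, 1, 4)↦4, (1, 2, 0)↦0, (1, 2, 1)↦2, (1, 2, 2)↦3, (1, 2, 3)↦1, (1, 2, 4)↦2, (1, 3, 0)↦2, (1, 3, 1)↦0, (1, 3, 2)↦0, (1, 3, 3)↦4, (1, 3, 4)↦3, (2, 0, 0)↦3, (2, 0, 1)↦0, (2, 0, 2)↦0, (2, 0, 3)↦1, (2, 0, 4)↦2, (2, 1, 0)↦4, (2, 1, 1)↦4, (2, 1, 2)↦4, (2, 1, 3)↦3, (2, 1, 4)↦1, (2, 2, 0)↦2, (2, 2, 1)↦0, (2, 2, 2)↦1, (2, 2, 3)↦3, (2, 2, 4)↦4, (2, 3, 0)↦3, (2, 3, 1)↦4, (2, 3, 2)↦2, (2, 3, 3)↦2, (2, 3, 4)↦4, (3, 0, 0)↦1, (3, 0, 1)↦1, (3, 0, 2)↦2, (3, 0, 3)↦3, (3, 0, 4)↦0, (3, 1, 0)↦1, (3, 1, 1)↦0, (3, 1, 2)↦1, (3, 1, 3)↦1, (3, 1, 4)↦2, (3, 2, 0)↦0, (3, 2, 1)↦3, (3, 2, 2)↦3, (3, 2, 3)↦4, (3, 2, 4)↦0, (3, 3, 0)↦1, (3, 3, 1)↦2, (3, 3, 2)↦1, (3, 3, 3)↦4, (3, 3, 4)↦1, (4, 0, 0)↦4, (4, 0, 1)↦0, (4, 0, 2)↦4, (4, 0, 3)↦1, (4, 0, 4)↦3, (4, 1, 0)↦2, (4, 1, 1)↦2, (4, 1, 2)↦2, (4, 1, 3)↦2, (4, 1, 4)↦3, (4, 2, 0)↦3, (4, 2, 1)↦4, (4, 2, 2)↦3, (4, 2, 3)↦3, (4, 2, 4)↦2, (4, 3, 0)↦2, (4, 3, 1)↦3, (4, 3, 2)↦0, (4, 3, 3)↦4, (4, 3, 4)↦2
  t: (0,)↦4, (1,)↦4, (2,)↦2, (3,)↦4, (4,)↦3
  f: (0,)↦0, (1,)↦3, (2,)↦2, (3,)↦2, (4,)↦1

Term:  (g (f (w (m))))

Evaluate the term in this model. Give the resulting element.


value = 4

  m = 3
  (w (m)) = w(3,) = 3
  (f (w (m))) = f(3,) = 2
  (g (f (w (m)))) = g(2,) = 4


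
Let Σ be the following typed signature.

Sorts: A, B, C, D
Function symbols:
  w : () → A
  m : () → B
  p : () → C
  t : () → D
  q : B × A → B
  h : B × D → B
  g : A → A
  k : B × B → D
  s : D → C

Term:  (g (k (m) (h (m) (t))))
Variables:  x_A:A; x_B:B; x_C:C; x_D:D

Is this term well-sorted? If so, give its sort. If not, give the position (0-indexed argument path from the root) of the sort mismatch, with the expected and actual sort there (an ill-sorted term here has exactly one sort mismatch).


    (m) : B
      (m) : B
      (t) : D
    (h (m) (t)) : B
  (k (m) (h (m) (t))) : D
(g (k (m) (h (m) (t)))) : ✗ arg 0 at [0] has sort D, expected A

ill-sorted at position [0]: expected A, got D


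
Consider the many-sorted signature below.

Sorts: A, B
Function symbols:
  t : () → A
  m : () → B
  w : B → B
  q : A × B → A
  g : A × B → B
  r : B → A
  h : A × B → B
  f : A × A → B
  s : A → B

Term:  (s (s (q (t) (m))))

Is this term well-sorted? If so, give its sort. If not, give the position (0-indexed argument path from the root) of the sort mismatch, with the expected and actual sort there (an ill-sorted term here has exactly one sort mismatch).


ill-sorted at position [0]: expected A, got B

      (t) : A
      (m) : B
    (q (t) (m)) : A
  (s (q (t) (m))) : B
(s (s (q (t) (m)))) : ✗ arg 0 at [0] has sort B, expected A


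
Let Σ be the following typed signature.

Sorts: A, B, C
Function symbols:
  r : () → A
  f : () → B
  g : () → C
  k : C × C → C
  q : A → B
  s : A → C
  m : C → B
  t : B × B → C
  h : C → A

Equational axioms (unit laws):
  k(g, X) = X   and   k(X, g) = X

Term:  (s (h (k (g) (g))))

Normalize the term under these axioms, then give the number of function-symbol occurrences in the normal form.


size = 3

1. (s (h (k (g) (g))))  →  (s (h (g)))
normal form: (s (h (g)))


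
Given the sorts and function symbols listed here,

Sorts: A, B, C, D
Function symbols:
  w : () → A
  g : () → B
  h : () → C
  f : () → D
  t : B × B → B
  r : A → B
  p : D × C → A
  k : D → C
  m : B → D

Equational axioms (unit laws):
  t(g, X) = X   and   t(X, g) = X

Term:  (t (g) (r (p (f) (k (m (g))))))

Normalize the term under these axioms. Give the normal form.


1. (t (g) (r (p (f) (k (m (g))))))  →  (r (p (f) (k (m (g)))))

normal form = (r (p (f) (k (m (g)))))


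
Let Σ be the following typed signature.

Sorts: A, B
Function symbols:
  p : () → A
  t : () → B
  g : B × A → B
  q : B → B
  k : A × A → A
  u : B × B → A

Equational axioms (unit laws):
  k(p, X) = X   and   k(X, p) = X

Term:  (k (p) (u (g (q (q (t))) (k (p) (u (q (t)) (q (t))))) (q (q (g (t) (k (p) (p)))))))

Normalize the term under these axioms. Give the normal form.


normal form = (u (g (q (q (t))) (u (q (t)) (q (t)))) (q (q (g (t) (p)))))

1. (k (p) (u (g (q (q (t))) (k (p) (u (q (t)) (q (t))))) (q (q (g (t) (k (p) (p)))))))  →  (u (g (q (q (t))) (k (p) (u (q (t)) (q (t))))) (q (q (g (t) (k (p) (p))))))
2. (u (g (q (q (t))) (k (p) (u (q (t)) (q (t))))) (q (q (g (t) (k (p) (p))))))  →  (u (g (q (q (t))) (u (q (t)) (q (t)))) (q (q (g (t) (k (p) (p))))))
3. (u (g (q (q (t))) (u (q (t)) (q (t)))) (q (q (g (t) (k (p) (p))))))  →  (u (g (q (q (t))) (u (q (t)) (q (t)))) (q (q (g (t) (p)))))


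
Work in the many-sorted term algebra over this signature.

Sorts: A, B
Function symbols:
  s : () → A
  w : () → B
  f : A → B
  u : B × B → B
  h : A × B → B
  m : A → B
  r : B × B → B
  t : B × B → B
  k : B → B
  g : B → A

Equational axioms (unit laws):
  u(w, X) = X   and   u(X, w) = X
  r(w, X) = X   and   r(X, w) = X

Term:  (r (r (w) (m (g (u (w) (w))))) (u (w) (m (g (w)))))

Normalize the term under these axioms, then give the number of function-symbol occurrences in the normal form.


size = 7

1. (r (r (w) (m (g (u (w) (w))))) (u (w) (m (g (w)))))  →  (r (m (g (u (w) (w)))) (u (w) (m (g (w)))))
2. (r (m (g (u (w) (w)))) (u (w) (m (g (w)))))  →  (r (m (g (w))) (u (w) (m (g (w)))))
3. (r (m (g (w))) (u (w) (m (g (w)))))  →  (r (m (g (w))) (m (g (w))))
normal form: (r (m (g (w))) (m (g (w))))


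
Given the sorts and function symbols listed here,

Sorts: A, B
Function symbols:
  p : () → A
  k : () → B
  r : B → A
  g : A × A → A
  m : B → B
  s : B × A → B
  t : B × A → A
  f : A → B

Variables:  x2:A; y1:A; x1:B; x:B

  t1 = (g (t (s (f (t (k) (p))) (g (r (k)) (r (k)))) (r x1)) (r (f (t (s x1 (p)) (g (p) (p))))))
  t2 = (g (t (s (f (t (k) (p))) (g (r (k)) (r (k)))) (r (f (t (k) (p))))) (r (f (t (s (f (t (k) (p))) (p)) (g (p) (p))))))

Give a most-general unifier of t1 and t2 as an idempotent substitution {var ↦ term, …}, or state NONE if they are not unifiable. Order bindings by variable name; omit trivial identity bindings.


{x1 ↦ (f (t (k) (p)))}


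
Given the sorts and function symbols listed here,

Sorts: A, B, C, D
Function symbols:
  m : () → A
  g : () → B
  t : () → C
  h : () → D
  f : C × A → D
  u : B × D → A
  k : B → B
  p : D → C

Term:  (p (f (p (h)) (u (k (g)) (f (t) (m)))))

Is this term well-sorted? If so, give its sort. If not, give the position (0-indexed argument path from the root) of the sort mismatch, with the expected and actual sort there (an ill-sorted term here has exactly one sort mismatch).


      (h) : D
    (p (h)) : C
        (g) : B
      (k (g)) : B
        (t) : C
        (m) : A
      (f (t) (m)) : D
    (u (k (g)) (f (t) (m))) : A
  (f (p (h)) (u (k (g)) (f (t) (m)))) : D
(p (f (p (h)) (u (k (g)) (f (t) (m))))) : C

well-sorted; sort = C


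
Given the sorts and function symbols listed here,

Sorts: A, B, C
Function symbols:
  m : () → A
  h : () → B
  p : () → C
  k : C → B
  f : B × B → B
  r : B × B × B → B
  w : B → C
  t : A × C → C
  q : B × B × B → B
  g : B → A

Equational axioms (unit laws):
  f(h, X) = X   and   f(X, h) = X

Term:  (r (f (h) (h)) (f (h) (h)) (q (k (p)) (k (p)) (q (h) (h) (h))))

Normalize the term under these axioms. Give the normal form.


normal form = (r (h) (h) (q (k (p)) (k (p)) (q (h) (h) (h))))

1. (r (f (h) (h)) (f (h) (h)) (q (k (p)) (k (p)) (q (h) (h) (h))))  →  (r (h) (f (h) (h)) (q (k (p)) (k (p)) (q (h) (h) (h))))
2. (r (h) (f (h) (h)) (q (k (p)) (k (p)) (q (h) (h) (h))))  →  (r (h) (h) (q (k (p)) (k (p)) (q (h) (h) (h))))


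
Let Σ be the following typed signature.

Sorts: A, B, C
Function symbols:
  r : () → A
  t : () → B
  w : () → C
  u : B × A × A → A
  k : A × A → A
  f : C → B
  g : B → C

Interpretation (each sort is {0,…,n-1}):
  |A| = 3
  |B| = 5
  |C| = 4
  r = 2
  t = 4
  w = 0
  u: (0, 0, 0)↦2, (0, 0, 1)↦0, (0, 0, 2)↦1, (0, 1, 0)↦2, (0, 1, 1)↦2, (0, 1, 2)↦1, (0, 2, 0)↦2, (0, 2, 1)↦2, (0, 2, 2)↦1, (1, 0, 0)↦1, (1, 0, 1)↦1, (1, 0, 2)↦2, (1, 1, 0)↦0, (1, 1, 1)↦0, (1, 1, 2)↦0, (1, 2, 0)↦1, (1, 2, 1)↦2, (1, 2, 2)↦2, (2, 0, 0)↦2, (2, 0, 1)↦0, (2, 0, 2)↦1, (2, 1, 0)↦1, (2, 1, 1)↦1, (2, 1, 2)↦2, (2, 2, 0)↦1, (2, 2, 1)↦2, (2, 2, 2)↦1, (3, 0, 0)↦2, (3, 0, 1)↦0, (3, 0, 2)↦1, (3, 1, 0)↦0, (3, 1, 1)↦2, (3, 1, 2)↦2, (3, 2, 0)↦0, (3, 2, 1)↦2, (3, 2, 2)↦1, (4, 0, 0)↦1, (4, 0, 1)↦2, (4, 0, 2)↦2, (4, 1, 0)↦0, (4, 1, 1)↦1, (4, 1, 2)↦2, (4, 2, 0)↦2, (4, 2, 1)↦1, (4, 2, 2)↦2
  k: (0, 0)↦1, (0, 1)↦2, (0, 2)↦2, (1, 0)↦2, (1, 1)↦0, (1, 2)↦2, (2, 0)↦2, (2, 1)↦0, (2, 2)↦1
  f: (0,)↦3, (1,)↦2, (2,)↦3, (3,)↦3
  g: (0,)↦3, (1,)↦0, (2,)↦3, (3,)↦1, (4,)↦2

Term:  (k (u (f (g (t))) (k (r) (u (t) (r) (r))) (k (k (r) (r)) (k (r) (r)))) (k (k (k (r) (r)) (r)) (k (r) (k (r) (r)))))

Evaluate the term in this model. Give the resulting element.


  t = 4
  (g (t)) = g(4,) = 2
  (f (g (t))) = f(2,) = 3
  r = 2
  t = 4
  r = 2
  r = 2
  (u (t) (r) (r)) = u(4, 2, 2) = 2
  (k (r) (u (t) (r) (r))) = k(2, 2) = 1
  r = 2
  r = 2
  (k (r) (r)) = k(2, 2) = 1
  r = 2
  r = 2
  (k (r) (r)) = k(2, 2) = 1
  (k (k (r) (r)) (k (r) (r))) = k(1, 1) = 0
  (u (f (g (t))) (k (r) (u (t) (r) (r))) (k (k (r) (r)) (k (r) (r)))) = u(3, 1, 0) = 0
  r = 2
  r = 2
  (k (r) (r)) = k(2, 2) = 1
  r = 2
  (k (k (r) (r)) (r)) = k(1, 2) = 2
  r = 2
  r = 2
  r = 2
  (k (r) (r)) = k(2, 2) = 1
  (k (r) (k (r) (r))) = k(2, 1) = 0
  (k (k (k (r) (r)) (r)) (k (r) (k (r) (r)))) = k(2, 0) = 2
  (k (u (f (g (t))) (k (r) (u (t) (r) (r))) (k (k (r) (r)) (k (r) (r)))) (k (k (k (r) (r)) (r)) (k (r) (k (r) (r))))) = k(0, 2) = 2

value = 2


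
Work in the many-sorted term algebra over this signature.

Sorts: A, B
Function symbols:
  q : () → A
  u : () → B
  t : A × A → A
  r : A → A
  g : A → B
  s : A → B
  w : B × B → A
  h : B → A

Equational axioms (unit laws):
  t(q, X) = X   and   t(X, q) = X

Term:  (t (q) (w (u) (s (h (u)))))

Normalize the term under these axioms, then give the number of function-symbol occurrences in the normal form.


1. (t (q) (w (u) (s (h (u)))))  →  (w (u) (s (h (u))))
normal form: (w (u) (s (h (u))))

size = 5


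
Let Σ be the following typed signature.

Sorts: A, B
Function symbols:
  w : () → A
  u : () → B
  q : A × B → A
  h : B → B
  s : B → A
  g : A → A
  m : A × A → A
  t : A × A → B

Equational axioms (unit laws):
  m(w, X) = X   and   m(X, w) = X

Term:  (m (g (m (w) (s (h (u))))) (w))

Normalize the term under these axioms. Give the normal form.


1. (m (g (m (w) (s (h (u))))) (w))  →  (g (m (w) (s (h (u)))))
2. (g (m (w) (s (h (u)))))  →  (g (s (h (u))))

normal form = (g (s (h (u))))


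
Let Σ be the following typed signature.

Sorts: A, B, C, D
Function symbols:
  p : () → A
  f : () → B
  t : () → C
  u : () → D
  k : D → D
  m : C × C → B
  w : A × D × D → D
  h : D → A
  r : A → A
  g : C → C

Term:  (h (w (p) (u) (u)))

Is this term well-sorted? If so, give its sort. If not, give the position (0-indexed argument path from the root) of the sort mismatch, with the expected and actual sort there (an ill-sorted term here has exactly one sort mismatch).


    (p) : A
    (u) : D
    (u) : D
  (w (p) (u) (u)) : D
(h (w (p) (u) (u))) : A

well-sorted; sort = A


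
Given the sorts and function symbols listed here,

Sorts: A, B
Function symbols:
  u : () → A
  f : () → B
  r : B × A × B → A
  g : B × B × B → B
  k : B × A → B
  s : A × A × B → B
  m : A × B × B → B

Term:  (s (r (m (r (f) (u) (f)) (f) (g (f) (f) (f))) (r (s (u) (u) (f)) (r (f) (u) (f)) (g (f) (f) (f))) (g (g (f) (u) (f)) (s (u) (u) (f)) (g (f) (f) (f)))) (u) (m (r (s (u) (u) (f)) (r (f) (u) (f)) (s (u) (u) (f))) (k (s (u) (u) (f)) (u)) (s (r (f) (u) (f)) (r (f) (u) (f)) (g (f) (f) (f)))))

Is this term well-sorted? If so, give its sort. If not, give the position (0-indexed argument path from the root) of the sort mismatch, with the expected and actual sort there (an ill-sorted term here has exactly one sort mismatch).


ill-sorted at position [0, 2, 0, 1]: expected B, got A

        (f) : B
        (u) : A
        (f) : B
      (r (f) (u) (f)) : A
      (f) : B
        (f) : B
        (f) : B
        (f) : B
      (g (f) (f) (f)) : B
    (m (r (f) (u) (f)) (f) (g (f) (f) (f))) : B
        (u) : A
        (u) : A
        (f) : B
      (s (u) (u) (f)) : B
        (f) : B
        (u) : A
        (f) : B
      (r (f) (u) (f)) : A
        (f) : B
        (f) : B
        (f) : B
      (g (f) (f) (f)) : B
    (r (s (u) (u) (f)) (r (f) (u) (f)) (g (f) (f) (f))) : A
        (f) : B
        (u) : A
        (f) : B
      (g (f) (u) (f)) : ✗ arg 1 at [0, 2, 0, 1] has sort A, expected B
        (u) : A
        (u) : A
        (f) : B
      (s (u) (u) (f)) : B
        (f) : B
        (f) : B
        (f) : B
      (g (f) (f) (f)) : B
  (u) : A
        (u) : A
        (u) : A
        (f) : B
      (s (u) (u) (f)) : B
        (f) : B
        (u) : A
        (f) : B
      (r (f) (u) (f)) : A
        (u) : A
        (u) : A
        (f) : B
      (s (u) (u) (f)) : B
    (r (s (u) (u) (f)) (r (f) (u) (f)) (s (u) (u) (f))) : A
        (u) : A
        (u) : A
        (f) : B
      (s (u) (u) (f)) : B
      (u) : A
    (k (s (u) (u) (f)) (u)) : B
        (f) : B
        (u) : A
        (f) : B
      (r (f) (u) (f)) : A
        (f) : B
        (u) : A
        (f) : B
      (r (f) (u) (f)) : A
        (f) : B
        (f) : B
        (f) : B
      (g (f) (f) (f)) : B
    (s (r (f) (u) (f)) (r (f) (u) (f)) (g (f) (f) (f))) : B
  (m (r (s (u) (u) (f)) (r (f) (u) (f)) (s (u) (u) (f))) (k (s (u) (u) (f)) (u)) (s (r (f) (u) (f)) (r (f) (u) (f)) (g (f) (f) (f)))) : B


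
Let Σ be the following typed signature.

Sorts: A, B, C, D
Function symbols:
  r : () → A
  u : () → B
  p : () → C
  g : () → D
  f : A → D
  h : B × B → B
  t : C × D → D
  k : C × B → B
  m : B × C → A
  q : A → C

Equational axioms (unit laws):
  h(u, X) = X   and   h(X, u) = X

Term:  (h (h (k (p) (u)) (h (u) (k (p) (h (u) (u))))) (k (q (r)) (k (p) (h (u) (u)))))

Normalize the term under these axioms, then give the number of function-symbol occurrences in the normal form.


1. (h (h (k (p) (u)) (h (u) (k (p) (h (u) (u))))) (k (q (r)) (k (p) (h (u) (u)))))  →  (h (h (k (p) (u)) (k (p) (h (u) (u)))) (k (q (r)) (k (p) (h (u) (u)))))
2. (h (h (k (p) (u)) (k (p) (h (u) (u)))) (k (q (r)) (k (p) (h (u) (u)))))  →  (h (h (k (p) (u)) (k (p) (u))) (k (q (r)) (k (p) (h (u) (u)))))
3. (h (h (k (p) (u)) (k (p) (u))) (k (q (r)) (k (p) (h (u) (u)))))  →  (h (h (k (p) (u)) (k (p) (u))) (k (q (r)) (k (p) (u))))
normal form: (h (h (k (p) (u)) (k (p) (u))) (k (q (r)) (k (p) (u))))

size = 14


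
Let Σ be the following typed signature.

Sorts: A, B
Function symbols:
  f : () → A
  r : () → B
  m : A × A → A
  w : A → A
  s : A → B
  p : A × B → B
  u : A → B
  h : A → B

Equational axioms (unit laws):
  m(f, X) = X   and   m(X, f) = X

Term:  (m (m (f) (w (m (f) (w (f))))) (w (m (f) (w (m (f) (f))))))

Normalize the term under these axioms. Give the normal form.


1. (m (m (f) (w (m (f) (w (f))))) (w (m (f) (w (m (f) (f))))))  →  (m (w (m (f) (w (f)))) (w (m (f) (w (m (f) (f))))))
2. (m (w (m (f) (w (f)))) (w (m (f) (w (m (f) (f))))))  →  (m (w (w (f))) (w (m (f) (w (m (f) (f))))))
3. (m (w (w (f))) (w (m (f) (w (m (f) (f))))))  →  (m (w (w (f))) (w (w (m (f) (f)))))
4. (m (w (w (f))) (w (w (m (f) (f)))))  →  (m (w (w (f))) (w (w (f))))

normal form = (m (w (w (f))) (w (w (f))))


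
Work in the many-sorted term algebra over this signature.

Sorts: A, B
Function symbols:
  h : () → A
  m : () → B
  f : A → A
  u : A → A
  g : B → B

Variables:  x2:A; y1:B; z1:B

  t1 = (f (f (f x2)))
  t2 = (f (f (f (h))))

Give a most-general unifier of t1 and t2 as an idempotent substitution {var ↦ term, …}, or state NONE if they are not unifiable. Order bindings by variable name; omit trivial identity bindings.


{x2 ↦ (h)}


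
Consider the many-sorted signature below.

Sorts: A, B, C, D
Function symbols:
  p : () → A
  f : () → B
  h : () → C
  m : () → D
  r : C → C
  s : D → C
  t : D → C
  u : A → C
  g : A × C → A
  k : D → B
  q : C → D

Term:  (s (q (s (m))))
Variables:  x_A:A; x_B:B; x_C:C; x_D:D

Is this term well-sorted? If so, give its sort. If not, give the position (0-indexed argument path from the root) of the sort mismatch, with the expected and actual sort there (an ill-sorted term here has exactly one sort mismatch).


well-sorted; sort = C

      (m) : D
    (s (m)) : C
  (q (s (m))) : D
(s (q (s (m)))) : C


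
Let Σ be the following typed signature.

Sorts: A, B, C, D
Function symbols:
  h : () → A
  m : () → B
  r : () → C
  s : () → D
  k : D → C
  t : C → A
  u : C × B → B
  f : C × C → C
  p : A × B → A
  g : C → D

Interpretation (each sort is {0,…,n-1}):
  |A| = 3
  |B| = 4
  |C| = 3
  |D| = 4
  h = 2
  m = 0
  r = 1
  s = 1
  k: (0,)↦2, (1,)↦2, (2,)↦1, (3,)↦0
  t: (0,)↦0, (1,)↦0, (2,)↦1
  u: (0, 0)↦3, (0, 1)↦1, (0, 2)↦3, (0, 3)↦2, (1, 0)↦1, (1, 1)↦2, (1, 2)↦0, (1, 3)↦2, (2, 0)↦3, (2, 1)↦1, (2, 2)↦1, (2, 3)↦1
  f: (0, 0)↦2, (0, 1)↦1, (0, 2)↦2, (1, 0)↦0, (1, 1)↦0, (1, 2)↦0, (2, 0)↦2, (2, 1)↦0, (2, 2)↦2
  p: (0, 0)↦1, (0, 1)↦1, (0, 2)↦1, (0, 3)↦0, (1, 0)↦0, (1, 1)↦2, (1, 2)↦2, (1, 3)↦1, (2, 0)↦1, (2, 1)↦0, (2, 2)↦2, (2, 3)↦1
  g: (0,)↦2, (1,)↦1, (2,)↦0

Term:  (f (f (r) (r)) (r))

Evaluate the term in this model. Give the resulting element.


value = 1

  r = 1
  r = 1
  (f (r) (r)) = f(1, 1) = 0
  r = 1
  (f (f (r) (r)) (r)) = f(0, 1) = 1
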